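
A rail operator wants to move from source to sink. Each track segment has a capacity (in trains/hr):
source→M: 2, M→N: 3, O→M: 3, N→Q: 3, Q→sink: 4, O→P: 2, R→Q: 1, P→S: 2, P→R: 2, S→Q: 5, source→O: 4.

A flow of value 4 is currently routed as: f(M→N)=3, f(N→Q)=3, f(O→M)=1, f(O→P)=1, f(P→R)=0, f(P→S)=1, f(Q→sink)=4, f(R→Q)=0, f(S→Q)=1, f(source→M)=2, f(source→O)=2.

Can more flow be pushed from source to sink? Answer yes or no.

Residual reachable from source: {M, N, O, P, Q, R, S, source}; sink is not reachable.
Saturated cut: Q→sink with total capacity 4 = current flow value. Flow is maximum.

No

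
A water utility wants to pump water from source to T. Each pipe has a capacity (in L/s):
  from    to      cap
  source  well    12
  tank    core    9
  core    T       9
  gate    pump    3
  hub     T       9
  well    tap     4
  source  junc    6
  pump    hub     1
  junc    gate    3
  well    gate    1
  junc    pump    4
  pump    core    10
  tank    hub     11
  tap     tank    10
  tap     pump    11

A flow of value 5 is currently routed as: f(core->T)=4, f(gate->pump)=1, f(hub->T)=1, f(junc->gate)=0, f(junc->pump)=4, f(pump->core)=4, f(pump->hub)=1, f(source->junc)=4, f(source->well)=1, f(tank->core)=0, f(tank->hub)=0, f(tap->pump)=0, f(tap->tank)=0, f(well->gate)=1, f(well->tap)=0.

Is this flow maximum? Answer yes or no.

Residual path source->well->tap->tank->core->T has bottleneck 4 > 0.
Pushing 4 along it raises the flow to 9, so the given flow is not maximum.

No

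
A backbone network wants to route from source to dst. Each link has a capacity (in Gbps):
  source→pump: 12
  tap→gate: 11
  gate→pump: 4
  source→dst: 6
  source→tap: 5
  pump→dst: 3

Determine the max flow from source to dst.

Augment source→dst: bottleneck 6. Total 6.
Augment source→pump→dst: bottleneck 3. Total 9.
No augmenting path remains in the residual graph.

9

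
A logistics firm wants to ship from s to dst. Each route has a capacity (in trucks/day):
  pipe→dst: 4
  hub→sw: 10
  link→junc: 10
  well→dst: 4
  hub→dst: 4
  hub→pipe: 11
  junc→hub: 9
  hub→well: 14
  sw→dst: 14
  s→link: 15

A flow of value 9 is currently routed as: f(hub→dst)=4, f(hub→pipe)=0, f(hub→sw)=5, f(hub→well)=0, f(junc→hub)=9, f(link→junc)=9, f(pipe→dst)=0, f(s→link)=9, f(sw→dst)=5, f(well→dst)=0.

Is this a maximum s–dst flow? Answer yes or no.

Yes

Residual reachable from s: {junc, link, s}; dst is not reachable.
Saturated cut: junc→hub with total capacity 9 = current flow value. Flow is maximum.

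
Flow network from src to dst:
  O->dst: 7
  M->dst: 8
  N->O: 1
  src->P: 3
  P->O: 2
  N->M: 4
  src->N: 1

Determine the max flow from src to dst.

Augment src->N->M->dst: bottleneck 1. Total 1.
Augment src->P->O->dst: bottleneck 2. Total 3.
No augmenting path remains in the residual graph.

3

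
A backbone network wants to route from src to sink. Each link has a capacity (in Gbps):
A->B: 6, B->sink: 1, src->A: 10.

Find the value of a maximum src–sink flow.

1

Augment src->A->B->sink: bottleneck 1. Total 1.
No augmenting path remains in the residual graph.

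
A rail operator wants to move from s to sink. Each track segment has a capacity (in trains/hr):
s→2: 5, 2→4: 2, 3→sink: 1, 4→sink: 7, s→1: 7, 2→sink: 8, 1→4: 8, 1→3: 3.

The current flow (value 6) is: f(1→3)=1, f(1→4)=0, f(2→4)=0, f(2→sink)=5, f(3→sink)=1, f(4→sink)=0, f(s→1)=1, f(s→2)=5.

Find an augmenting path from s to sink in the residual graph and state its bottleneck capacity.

s→1→4→sink, bottleneck 6

Residual along s→1→4→sink: s→1: 6, 1→4: 8, 4→sink: 7.
Bottleneck = min = 6.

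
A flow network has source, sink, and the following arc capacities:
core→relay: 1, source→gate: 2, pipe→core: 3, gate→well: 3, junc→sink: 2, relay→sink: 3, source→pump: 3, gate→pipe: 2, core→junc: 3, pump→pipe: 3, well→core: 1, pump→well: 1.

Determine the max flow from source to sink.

Augment source→gate→pipe→core→junc→sink: bottleneck 2. Total 2.
Augment source→pump→pipe→core→relay→sink: bottleneck 1. Total 3.
No augmenting path remains in the residual graph.

3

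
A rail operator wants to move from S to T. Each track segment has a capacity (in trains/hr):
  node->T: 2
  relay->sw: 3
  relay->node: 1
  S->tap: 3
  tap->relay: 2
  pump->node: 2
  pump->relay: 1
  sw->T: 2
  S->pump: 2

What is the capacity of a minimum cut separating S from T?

Max flow = 4 (via 2 augmenting paths).
In the residual at optimum, the set reachable from S is {S, tap}.
Cut edges: S->pump (cap 2), tap->relay (cap 2). Sum = 4.

4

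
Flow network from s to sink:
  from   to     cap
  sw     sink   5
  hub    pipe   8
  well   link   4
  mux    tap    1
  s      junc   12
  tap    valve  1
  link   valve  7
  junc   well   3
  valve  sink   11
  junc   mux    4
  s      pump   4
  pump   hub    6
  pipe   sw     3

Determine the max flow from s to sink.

Augment s->junc->well->link->valve->sink: bottleneck 3. Total 3.
Augment s->junc->mux->tap->valve->sink: bottleneck 1. Total 4.
Augment s->pump->hub->pipe->sw->sink: bottleneck 3. Total 7.
No augmenting path remains in the residual graph.

7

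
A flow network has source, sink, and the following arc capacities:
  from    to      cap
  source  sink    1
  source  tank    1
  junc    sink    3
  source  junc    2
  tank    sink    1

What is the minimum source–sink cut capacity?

4

Max flow = 4 (via 3 augmenting paths).
In the residual at optimum, the set reachable from source is {source}.
Cut edges: source->tank (cap 1), source->junc (cap 2), source->sink (cap 1). Sum = 4.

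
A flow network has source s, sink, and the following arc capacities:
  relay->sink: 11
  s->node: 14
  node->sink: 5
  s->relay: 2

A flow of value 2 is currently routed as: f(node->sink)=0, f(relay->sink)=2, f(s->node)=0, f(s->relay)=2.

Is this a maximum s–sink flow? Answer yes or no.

Residual path s->node->sink has bottleneck 5 > 0.
Pushing 5 along it raises the flow to 7, so the given flow is not maximum.

No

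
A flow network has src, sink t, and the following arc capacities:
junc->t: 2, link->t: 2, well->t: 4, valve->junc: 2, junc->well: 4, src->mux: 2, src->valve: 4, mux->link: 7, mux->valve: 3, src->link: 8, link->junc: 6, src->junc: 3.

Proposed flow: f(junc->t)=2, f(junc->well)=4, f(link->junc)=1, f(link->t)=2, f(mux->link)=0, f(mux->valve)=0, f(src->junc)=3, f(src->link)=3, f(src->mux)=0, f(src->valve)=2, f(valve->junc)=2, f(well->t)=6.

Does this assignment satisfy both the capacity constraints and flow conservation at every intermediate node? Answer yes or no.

No

Capacity violated on well->t: flow 6 > capacity 4.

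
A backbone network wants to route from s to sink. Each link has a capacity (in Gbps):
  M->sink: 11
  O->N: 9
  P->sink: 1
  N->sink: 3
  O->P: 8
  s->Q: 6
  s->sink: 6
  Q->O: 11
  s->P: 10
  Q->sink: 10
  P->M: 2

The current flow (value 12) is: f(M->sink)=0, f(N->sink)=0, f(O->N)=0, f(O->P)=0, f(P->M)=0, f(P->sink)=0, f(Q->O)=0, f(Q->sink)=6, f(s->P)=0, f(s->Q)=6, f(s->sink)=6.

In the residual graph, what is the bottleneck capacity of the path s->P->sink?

1

Residual capacities along the path: s->P: 10, P->sink: 1.
Minimum is 1.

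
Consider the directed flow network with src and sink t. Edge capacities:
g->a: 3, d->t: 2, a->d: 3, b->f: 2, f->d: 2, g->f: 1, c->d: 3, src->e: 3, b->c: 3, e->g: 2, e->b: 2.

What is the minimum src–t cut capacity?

2

Max flow = 2 (via 1 augmenting path).
In the residual at optimum, the set reachable from src is {a, b, c, d, e, f, g, src}.
Cut edges: d->t (cap 2). Sum = 2.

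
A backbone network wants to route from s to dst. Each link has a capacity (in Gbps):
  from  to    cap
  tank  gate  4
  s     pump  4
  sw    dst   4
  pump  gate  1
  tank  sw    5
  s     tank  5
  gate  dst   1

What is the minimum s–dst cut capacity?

5

Max flow = 5 (via 2 augmenting paths).
In the residual at optimum, the set reachable from s is {gate, pump, s, sw, tank}.
Cut edges: sw→dst (cap 4), gate→dst (cap 1). Sum = 5.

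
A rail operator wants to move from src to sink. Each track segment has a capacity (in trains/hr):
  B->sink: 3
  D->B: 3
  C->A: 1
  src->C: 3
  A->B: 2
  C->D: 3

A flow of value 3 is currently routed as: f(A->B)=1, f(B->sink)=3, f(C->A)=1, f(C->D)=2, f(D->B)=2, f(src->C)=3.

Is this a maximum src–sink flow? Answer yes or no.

Residual reachable from src: {src}; sink is not reachable.
Saturated cut: src->C with total capacity 3 = current flow value. Flow is maximum.

Yes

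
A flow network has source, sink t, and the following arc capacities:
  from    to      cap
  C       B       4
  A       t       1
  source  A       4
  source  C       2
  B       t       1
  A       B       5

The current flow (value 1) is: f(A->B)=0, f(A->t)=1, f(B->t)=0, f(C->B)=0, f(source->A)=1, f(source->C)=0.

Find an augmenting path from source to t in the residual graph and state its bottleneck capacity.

Residual along source->C->B->t: source->C: 2, C->B: 4, B->t: 1.
Bottleneck = min = 1.

source->C->B->t, bottleneck 1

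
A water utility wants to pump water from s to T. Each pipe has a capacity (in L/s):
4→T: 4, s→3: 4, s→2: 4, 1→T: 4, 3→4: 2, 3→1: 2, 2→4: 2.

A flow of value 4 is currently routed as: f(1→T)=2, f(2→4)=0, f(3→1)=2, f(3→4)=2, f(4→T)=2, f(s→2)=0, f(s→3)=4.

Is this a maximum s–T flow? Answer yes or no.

Residual path s→2→4→T has bottleneck 2 > 0.
Pushing 2 along it raises the flow to 6, so the given flow is not maximum.

No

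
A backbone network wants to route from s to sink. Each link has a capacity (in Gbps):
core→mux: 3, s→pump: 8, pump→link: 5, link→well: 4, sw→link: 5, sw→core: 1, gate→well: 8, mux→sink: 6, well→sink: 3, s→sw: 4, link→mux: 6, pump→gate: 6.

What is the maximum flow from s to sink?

Augment s→sw→core→mux→sink: bottleneck 1. Total 1.
Augment s→sw→link→mux→sink: bottleneck 3. Total 4.
Augment s→pump→link→mux→sink: bottleneck 2. Total 6.
Augment s→pump→link→well→sink: bottleneck 3. Total 9.
No augmenting path remains in the residual graph.

9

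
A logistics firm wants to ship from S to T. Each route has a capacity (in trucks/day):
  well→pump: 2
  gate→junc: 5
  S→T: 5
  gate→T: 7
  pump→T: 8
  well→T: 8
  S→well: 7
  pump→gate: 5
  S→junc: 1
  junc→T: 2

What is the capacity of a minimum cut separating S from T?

Max flow = 13 (via 3 augmenting paths).
In the residual at optimum, the set reachable from S is {S}.
Cut edges: S→well (cap 7), S→junc (cap 1), S→T (cap 5). Sum = 13.

13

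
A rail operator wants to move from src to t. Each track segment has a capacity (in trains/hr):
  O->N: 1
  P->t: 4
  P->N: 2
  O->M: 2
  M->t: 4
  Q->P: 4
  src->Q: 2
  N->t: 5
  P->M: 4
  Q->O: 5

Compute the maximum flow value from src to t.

Augment src->Q->P->t: bottleneck 2. Total 2.
No augmenting path remains in the residual graph.

2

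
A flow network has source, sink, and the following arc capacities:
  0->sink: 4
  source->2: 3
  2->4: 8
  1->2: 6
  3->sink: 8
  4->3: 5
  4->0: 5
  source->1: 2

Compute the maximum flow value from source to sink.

5

Augment source->2->4->0->sink: bottleneck 3. Total 3.
Augment source->1->2->4->0->sink: bottleneck 1. Total 4.
Augment source->1->2->4->3->sink: bottleneck 1. Total 5.
No augmenting path remains in the residual graph.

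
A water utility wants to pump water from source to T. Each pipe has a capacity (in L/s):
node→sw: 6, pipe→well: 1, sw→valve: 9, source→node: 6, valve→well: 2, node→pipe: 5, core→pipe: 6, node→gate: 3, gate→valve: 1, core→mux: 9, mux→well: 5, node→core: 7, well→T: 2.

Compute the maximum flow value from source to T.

2

Augment source→node→pipe→well→T: bottleneck 1. Total 1.
Augment source→node→sw→valve→well→T: bottleneck 1. Total 2.
No augmenting path remains in the residual graph.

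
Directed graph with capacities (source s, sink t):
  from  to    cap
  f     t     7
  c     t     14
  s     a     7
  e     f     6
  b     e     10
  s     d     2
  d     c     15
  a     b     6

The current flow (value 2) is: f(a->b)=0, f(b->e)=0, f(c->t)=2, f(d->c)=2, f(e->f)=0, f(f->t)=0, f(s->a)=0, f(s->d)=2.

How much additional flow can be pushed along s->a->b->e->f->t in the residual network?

6

Residual capacities along the path: s->a: 7, a->b: 6, b->e: 10, e->f: 6, f->t: 7.
Minimum is 6.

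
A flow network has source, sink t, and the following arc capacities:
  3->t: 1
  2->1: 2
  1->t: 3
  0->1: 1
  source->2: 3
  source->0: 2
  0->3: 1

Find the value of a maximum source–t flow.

4

Augment source->0->3->t: bottleneck 1. Total 1.
Augment source->0->1->t: bottleneck 1. Total 2.
Augment source->2->1->t: bottleneck 2. Total 4.
No augmenting path remains in the residual graph.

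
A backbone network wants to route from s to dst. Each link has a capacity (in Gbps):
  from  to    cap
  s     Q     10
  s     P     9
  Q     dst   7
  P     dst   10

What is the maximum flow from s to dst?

Augment s->P->dst: bottleneck 9. Total 9.
Augment s->Q->dst: bottleneck 7. Total 16.
No augmenting path remains in the residual graph.

16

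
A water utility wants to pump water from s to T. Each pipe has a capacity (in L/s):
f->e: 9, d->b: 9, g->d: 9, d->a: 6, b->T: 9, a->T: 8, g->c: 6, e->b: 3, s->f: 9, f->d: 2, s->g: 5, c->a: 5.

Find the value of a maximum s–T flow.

Augment s->g->c->a->T: bottleneck 5. Total 5.
Augment s->f->d->a->T: bottleneck 2. Total 7.
Augment s->f->e->b->T: bottleneck 3. Total 10.
No augmenting path remains in the residual graph.

10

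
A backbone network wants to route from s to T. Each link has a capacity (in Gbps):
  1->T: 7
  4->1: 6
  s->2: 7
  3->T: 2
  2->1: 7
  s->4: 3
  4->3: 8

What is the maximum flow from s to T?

Augment s->4->3->T: bottleneck 2. Total 2.
Augment s->4->1->T: bottleneck 1. Total 3.
Augment s->2->1->T: bottleneck 6. Total 9.
No augmenting path remains in the residual graph.

9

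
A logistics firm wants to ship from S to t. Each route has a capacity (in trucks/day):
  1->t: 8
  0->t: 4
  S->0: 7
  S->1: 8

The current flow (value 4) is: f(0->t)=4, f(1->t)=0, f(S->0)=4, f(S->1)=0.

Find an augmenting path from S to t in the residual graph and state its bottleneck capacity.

S->1->t, bottleneck 8

Residual along S->1->t: S->1: 8, 1->t: 8.
Bottleneck = min = 8.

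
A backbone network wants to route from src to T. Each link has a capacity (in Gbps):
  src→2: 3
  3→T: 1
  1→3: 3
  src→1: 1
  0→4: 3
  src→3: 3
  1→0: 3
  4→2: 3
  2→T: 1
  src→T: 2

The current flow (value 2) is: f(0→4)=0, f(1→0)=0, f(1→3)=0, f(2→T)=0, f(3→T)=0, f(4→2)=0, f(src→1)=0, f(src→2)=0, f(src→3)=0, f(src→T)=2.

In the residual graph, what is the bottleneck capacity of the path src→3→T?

Residual capacities along the path: src→3: 3, 3→T: 1.
Minimum is 1.

1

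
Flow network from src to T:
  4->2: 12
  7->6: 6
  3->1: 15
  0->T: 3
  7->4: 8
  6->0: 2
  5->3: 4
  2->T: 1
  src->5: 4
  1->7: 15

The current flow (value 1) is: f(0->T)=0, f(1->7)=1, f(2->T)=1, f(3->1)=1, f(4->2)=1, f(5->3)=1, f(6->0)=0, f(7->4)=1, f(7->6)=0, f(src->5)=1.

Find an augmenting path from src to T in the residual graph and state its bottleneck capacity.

Residual along src->5->3->1->7->6->0->T: src->5: 3, 5->3: 3, 3->1: 14, 1->7: 14, 7->6: 6, 6->0: 2, 0->T: 3.
Bottleneck = min = 2.

src->5->3->1->7->6->0->T, bottleneck 2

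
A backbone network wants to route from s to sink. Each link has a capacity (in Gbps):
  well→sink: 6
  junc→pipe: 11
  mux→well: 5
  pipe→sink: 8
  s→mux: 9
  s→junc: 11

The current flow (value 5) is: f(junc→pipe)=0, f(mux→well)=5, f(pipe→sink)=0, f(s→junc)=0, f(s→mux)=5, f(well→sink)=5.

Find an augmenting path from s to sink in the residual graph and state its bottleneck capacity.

Residual along s→junc→pipe→sink: s→junc: 11, junc→pipe: 11, pipe→sink: 8.
Bottleneck = min = 8.

s→junc→pipe→sink, bottleneck 8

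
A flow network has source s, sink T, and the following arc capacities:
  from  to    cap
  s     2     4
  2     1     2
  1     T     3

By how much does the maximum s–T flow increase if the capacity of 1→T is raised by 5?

0

Original max flow = 2.
Edge 1→T does not cross the min cut (source side {2, s}), so extra capacity there cannot help.
New max flow = 2. Increase = 0.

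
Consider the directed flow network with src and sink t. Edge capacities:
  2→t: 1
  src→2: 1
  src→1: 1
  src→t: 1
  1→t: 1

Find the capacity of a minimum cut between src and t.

3

Max flow = 3 (via 3 augmenting paths).
In the residual at optimum, the set reachable from src is {src}.
Cut edges: src→1 (cap 1), src→2 (cap 1), src→t (cap 1). Sum = 3.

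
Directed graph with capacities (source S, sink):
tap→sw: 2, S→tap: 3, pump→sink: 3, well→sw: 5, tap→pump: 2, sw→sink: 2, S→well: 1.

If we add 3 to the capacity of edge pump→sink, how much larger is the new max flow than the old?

Original max flow = 4.
Edge pump→sink does not cross the min cut (source side {S}), so extra capacity there cannot help.
New max flow = 4. Increase = 0.

0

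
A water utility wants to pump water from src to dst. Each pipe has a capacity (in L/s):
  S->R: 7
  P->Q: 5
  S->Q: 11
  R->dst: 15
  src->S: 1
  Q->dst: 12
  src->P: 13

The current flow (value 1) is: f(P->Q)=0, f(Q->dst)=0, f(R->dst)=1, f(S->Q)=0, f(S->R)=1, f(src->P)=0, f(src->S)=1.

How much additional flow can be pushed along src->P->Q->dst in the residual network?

Residual capacities along the path: src->P: 13, P->Q: 5, Q->dst: 12.
Minimum is 5.

5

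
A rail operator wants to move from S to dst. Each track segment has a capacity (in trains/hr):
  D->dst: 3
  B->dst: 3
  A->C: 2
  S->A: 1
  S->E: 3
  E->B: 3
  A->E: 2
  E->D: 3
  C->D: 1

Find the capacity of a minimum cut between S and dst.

4

Max flow = 4 (via 2 augmenting paths).
In the residual at optimum, the set reachable from S is {S}.
Cut edges: S->A (cap 1), S->E (cap 3). Sum = 4.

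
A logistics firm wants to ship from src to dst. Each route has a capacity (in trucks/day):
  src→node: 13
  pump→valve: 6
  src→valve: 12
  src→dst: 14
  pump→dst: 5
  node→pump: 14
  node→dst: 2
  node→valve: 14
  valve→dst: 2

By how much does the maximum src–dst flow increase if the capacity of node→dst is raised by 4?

4

Original max flow = 23.
After raising cap(node→dst), augmenting paths through that edge carry 4 more units.
New max flow = 27. Increase = 4.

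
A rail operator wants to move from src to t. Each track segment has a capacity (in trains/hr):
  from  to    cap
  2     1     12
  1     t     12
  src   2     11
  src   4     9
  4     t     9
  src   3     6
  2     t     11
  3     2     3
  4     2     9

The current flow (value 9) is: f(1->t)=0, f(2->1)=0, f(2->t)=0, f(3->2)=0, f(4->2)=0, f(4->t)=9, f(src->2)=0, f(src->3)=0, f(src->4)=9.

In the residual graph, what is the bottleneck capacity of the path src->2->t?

11

Residual capacities along the path: src->2: 11, 2->t: 11.
Minimum is 11.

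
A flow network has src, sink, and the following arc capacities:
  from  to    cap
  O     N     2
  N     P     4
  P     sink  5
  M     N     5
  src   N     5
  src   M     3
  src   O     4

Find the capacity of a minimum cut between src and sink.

Max flow = 4 (via 1 augmenting path).
In the residual at optimum, the set reachable from src is {M, N, O, src}.
Cut edges: N→P (cap 4). Sum = 4.

4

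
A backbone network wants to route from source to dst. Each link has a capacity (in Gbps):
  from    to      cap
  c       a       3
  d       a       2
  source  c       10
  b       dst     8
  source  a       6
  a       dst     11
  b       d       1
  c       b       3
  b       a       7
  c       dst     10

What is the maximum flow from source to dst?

16

Augment source→c→dst: bottleneck 10. Total 10.
Augment source→a→dst: bottleneck 6. Total 16.
No augmenting path remains in the residual graph.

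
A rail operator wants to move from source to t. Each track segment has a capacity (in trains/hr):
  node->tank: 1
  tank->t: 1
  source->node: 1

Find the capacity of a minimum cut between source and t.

1

Max flow = 1 (via 1 augmenting path).
In the residual at optimum, the set reachable from source is {source}.
Cut edges: source->node (cap 1). Sum = 1.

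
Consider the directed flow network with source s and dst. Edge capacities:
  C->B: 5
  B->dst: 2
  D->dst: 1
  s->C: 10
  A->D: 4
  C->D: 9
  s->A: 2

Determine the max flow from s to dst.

3

Augment s->C->B->dst: bottleneck 2. Total 2.
Augment s->C->D->dst: bottleneck 1. Total 3.
No augmenting path remains in the residual graph.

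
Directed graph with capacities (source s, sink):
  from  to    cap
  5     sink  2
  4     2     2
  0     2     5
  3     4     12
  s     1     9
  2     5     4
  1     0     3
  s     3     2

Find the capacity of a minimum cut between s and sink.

Max flow = 2 (via 1 augmenting path).
In the residual at optimum, the set reachable from s is {0, 1, 2, 3, 4, 5, s}.
Cut edges: 5→sink (cap 2). Sum = 2.

2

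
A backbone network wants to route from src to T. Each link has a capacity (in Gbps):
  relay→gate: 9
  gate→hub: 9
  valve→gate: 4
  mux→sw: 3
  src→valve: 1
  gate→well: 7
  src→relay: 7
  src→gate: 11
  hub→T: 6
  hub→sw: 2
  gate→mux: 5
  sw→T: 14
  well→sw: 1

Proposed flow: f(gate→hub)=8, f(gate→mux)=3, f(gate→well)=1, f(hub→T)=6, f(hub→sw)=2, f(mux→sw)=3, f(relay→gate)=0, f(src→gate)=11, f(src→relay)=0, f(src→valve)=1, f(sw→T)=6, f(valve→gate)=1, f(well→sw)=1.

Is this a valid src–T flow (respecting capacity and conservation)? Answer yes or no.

Yes

Every edge has 0 ≤ f(e) ≤ cap(e).
At each intermediate node, inflow equals outflow.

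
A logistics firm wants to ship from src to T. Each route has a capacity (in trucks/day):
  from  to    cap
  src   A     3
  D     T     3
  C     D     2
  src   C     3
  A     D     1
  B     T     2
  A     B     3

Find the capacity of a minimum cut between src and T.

5

Max flow = 5 (via 3 augmenting paths).
In the residual at optimum, the set reachable from src is {C, src}.
Cut edges: src→A (cap 3), C→D (cap 2). Sum = 5.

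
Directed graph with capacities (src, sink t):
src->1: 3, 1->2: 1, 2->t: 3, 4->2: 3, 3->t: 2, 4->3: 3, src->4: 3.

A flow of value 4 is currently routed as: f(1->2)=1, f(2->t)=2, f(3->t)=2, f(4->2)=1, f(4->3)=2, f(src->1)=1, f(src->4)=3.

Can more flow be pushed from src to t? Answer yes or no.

No

Residual reachable from src: {1, src}; t is not reachable.
Saturated cut: src->4, 1->2 with total capacity 4 = current flow value. Flow is maximum.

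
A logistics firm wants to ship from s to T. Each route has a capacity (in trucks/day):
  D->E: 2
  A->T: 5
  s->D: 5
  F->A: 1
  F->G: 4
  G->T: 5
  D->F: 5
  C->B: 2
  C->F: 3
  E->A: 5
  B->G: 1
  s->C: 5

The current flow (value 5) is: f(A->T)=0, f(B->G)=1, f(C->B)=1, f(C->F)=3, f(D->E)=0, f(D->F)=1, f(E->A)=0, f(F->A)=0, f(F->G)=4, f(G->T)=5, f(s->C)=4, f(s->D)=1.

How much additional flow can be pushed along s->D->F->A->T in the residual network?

Residual capacities along the path: s->D: 4, D->F: 4, F->A: 1, A->T: 5.
Minimum is 1.

1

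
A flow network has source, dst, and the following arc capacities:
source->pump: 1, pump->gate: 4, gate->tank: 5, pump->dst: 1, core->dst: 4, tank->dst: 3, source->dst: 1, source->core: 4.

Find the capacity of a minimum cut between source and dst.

Max flow = 6 (via 3 augmenting paths).
In the residual at optimum, the set reachable from source is {source}.
Cut edges: source->pump (cap 1), source->core (cap 4), source->dst (cap 1). Sum = 6.

6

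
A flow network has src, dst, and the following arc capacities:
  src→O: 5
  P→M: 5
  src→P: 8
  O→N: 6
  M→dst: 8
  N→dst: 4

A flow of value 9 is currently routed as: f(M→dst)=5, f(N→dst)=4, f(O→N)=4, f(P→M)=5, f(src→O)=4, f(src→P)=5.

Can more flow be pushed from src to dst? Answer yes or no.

Residual reachable from src: {N, O, P, src}; dst is not reachable.
Saturated cut: P→M, N→dst with total capacity 9 = current flow value. Flow is maximum.

No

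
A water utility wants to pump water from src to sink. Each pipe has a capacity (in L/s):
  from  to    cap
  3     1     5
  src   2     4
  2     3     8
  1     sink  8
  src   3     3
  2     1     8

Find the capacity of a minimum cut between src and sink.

Max flow = 7 (via 2 augmenting paths).
In the residual at optimum, the set reachable from src is {src}.
Cut edges: src→2 (cap 4), src→3 (cap 3). Sum = 7.

7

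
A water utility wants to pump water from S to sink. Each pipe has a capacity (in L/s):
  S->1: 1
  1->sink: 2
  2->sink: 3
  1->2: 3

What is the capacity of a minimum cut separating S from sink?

1

Max flow = 1 (via 1 augmenting path).
In the residual at optimum, the set reachable from S is {S}.
Cut edges: S->1 (cap 1). Sum = 1.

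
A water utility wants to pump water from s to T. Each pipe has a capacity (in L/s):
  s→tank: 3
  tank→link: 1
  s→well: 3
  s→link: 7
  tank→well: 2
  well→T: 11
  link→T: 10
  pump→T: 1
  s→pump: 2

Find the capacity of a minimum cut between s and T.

14

Max flow = 14 (via 5 augmenting paths).
In the residual at optimum, the set reachable from s is {pump, s}.
Cut edges: s→tank (cap 3), s→well (cap 3), s→link (cap 7), pump→T (cap 1). Sum = 14.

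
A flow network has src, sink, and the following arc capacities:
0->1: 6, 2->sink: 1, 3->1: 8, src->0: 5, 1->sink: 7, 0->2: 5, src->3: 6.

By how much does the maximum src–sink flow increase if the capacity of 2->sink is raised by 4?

3

Original max flow = 8.
After raising cap(2->sink), augmenting paths through that edge carry 3 more units.
New max flow = 11. Increase = 3.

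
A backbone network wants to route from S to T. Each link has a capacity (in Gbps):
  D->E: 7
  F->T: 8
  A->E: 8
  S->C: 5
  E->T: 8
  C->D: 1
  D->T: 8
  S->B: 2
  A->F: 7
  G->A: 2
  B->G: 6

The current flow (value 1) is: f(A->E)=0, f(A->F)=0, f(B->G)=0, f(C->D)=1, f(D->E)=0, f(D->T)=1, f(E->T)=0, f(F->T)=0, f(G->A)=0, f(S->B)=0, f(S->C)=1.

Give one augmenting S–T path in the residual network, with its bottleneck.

Residual along S->B->G->A->F->T: S->B: 2, B->G: 6, G->A: 2, A->F: 7, F->T: 8.
Bottleneck = min = 2.

S->B->G->A->F->T, bottleneck 2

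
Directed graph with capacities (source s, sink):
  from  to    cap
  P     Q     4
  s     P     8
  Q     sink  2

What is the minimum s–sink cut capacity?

2

Max flow = 2 (via 1 augmenting path).
In the residual at optimum, the set reachable from s is {P, Q, s}.
Cut edges: Q->sink (cap 2). Sum = 2.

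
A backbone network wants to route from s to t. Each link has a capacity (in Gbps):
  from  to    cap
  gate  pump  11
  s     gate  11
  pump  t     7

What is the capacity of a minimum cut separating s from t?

7

Max flow = 7 (via 1 augmenting path).
In the residual at optimum, the set reachable from s is {gate, pump, s}.
Cut edges: pump->t (cap 7). Sum = 7.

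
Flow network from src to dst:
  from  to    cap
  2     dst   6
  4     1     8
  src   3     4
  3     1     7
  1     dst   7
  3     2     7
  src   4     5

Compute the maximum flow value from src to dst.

Augment src→4→1→dst: bottleneck 5. Total 5.
Augment src→3→1→dst: bottleneck 2. Total 7.
Augment src→3→2→dst: bottleneck 2. Total 9.
No augmenting path remains in the residual graph.

9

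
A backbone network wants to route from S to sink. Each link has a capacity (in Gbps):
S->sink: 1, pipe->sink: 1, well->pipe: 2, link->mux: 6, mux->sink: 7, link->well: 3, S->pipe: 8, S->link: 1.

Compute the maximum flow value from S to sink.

Augment S->sink: bottleneck 1. Total 1.
Augment S->pipe->sink: bottleneck 1. Total 2.
Augment S->link->mux->sink: bottleneck 1. Total 3.
No augmenting path remains in the residual graph.

3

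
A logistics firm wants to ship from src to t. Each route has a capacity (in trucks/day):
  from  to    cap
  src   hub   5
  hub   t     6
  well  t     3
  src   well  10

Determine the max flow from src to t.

8

Augment src->hub->t: bottleneck 5. Total 5.
Augment src->well->t: bottleneck 3. Total 8.
No augmenting path remains in the residual graph.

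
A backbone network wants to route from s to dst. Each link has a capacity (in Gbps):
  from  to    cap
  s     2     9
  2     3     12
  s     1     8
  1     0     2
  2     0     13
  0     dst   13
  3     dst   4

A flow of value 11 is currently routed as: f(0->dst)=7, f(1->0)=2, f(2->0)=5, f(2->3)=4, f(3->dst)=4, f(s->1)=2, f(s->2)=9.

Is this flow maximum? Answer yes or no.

Residual reachable from s: {1, s}; dst is not reachable.
Saturated cut: s->2, 1->0 with total capacity 11 = current flow value. Flow is maximum.

Yes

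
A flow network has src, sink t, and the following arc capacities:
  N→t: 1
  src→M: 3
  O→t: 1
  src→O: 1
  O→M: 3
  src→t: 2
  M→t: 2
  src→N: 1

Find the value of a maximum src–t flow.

6

Augment src→t: bottleneck 2. Total 2.
Augment src→O→t: bottleneck 1. Total 3.
Augment src→N→t: bottleneck 1. Total 4.
Augment src→M→t: bottleneck 2. Total 6.
No augmenting path remains in the residual graph.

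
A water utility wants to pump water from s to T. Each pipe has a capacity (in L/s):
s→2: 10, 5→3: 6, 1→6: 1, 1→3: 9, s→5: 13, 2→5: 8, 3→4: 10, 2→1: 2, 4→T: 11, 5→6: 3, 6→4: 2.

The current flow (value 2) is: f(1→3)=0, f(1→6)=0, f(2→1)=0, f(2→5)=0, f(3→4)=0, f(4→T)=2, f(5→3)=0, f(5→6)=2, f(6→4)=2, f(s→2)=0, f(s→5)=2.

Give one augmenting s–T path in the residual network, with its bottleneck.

s→5→3→4→T, bottleneck 6

Residual along s→5→3→4→T: s→5: 11, 5→3: 6, 3→4: 10, 4→T: 9.
Bottleneck = min = 6.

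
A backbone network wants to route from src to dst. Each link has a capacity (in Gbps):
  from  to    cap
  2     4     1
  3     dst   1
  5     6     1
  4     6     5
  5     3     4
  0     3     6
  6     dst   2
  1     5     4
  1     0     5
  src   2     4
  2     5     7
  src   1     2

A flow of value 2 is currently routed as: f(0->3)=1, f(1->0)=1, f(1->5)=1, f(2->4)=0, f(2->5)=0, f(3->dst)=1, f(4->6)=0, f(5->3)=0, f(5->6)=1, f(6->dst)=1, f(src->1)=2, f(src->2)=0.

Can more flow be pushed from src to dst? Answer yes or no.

Yes

Residual path src->2->4->6->dst has bottleneck 1 > 0.
Pushing 1 along it raises the flow to 3, so the given flow is not maximum.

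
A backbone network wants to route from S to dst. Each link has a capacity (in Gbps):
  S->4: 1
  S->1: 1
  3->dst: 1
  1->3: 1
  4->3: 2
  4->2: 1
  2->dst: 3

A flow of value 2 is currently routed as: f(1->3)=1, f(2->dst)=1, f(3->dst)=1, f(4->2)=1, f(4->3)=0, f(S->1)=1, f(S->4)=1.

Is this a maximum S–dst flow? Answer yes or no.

Residual reachable from S: {S}; dst is not reachable.
Saturated cut: S->4, S->1 with total capacity 2 = current flow value. Flow is maximum.

Yes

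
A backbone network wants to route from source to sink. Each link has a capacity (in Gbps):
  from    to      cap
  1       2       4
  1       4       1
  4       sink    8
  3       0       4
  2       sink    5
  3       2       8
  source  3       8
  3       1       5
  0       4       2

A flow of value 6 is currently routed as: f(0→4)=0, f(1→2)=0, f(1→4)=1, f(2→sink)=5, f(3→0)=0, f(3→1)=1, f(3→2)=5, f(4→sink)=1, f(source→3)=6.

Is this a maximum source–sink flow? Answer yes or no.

No

Residual path source→3→0→4→sink has bottleneck 2 > 0.
Pushing 2 along it raises the flow to 8, so the given flow is not maximum.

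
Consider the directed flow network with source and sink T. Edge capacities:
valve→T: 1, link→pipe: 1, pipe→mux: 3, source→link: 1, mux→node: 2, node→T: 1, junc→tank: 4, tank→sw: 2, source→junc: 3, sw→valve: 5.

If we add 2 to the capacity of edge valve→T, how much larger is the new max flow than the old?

1

Original max flow = 2.
After raising cap(valve→T), augmenting paths through that edge carry 1 more unit.
New max flow = 3. Increase = 1.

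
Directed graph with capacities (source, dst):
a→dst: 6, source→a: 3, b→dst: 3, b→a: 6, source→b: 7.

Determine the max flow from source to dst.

Augment source→b→dst: bottleneck 3. Total 3.
Augment source→a→dst: bottleneck 3. Total 6.
Augment source→b→a→dst: bottleneck 3. Total 9.
No augmenting path remains in the residual graph.

9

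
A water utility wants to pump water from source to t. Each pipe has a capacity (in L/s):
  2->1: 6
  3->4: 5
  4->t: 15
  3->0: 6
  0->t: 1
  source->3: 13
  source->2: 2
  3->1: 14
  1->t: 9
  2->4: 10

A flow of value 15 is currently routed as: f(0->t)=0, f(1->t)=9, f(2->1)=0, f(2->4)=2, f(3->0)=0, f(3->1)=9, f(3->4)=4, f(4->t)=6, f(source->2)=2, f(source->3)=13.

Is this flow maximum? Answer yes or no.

Yes

Residual reachable from source: {source}; t is not reachable.
Saturated cut: source->3, source->2 with total capacity 15 = current flow value. Flow is maximum.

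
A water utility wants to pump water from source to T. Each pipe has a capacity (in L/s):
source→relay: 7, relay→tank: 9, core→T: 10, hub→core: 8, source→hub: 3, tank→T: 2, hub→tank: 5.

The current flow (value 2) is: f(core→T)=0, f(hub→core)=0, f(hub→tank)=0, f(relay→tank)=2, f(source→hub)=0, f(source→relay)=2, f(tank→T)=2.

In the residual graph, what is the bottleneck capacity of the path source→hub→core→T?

3

Residual capacities along the path: source→hub: 3, hub→core: 8, core→T: 10.
Minimum is 3.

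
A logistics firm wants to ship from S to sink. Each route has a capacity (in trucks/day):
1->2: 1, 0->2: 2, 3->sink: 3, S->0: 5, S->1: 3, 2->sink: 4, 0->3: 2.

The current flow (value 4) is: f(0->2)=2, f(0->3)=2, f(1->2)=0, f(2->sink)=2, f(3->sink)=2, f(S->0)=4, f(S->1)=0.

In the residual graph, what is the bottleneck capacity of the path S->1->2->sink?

Residual capacities along the path: S->1: 3, 1->2: 1, 2->sink: 2.
Minimum is 1.

1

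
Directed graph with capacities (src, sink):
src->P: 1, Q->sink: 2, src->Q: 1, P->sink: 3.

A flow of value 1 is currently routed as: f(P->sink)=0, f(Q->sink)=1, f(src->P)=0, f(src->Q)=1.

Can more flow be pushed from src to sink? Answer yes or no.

Yes

Residual path src->P->sink has bottleneck 1 > 0.
Pushing 1 along it raises the flow to 2, so the given flow is not maximum.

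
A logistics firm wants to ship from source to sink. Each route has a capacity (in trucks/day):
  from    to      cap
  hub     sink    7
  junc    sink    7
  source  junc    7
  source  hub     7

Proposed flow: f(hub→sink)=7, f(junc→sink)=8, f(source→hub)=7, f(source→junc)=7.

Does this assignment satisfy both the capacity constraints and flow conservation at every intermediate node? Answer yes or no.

Capacity violated on junc→sink: flow 8 > capacity 7.

No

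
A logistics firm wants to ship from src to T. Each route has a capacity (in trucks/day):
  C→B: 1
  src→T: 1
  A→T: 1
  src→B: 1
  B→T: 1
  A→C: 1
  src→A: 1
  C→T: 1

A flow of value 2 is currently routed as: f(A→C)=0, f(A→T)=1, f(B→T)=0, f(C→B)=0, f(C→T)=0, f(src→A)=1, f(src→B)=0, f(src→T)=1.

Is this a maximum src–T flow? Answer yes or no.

Residual path src→B→T has bottleneck 1 > 0.
Pushing 1 along it raises the flow to 3, so the given flow is not maximum.

No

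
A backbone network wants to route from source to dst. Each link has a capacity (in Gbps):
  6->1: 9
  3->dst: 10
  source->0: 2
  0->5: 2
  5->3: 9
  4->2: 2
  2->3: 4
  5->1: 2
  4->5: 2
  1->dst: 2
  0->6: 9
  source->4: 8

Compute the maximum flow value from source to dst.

6

Augment source->0->6->1->dst: bottleneck 2. Total 2.
Augment source->4->5->3->dst: bottleneck 2. Total 4.
Augment source->4->2->3->dst: bottleneck 2. Total 6.
No augmenting path remains in the residual graph.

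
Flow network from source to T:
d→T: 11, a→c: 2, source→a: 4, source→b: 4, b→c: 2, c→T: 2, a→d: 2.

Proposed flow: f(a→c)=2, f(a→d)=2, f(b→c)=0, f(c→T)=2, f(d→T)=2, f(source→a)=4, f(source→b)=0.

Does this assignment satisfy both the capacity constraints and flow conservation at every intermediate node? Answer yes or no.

Yes

Every edge has 0 ≤ f(e) ≤ cap(e).
At each intermediate node, inflow equals outflow.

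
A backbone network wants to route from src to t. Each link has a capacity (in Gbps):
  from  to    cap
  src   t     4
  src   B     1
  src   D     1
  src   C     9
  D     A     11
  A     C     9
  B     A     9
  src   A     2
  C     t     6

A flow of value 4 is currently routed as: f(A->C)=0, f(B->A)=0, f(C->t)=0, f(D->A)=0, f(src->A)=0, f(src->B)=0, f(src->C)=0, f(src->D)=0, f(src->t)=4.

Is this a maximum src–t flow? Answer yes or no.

Residual path src->C->t has bottleneck 6 > 0.
Pushing 6 along it raises the flow to 10, so the given flow is not maximum.

No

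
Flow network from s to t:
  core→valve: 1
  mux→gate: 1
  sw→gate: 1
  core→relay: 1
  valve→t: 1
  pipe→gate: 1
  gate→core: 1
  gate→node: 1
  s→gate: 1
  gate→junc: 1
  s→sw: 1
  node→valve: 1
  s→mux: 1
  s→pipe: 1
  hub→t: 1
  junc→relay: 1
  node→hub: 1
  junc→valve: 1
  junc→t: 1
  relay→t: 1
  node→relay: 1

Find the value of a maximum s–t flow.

3

Augment s→gate→junc→t: bottleneck 1. Total 1.
Augment s→pipe→gate→node→relay→t: bottleneck 1. Total 2.
Augment s→sw→gate→core→valve→t: bottleneck 1. Total 3.
No augmenting path remains in the residual graph.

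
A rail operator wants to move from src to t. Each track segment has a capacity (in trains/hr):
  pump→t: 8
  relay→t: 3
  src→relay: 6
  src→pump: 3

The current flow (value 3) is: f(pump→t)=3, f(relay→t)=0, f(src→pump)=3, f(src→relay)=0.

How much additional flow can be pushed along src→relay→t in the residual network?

3

Residual capacities along the path: src→relay: 6, relay→t: 3.
Minimum is 3.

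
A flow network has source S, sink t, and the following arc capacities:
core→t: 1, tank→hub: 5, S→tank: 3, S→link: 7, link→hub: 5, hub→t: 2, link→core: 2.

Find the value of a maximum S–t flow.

3

Augment S→tank→hub→t: bottleneck 2. Total 2.
Augment S→link→core→t: bottleneck 1. Total 3.
No augmenting path remains in the residual graph.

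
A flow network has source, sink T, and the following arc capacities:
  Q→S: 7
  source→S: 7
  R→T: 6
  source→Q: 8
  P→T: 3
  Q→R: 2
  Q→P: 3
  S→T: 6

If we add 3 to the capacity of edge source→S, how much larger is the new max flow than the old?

0

Original max flow = 11.
Edge source→S does not cross the min cut (source side {Q, S, source}), so extra capacity there cannot help.
New max flow = 11. Increase = 0.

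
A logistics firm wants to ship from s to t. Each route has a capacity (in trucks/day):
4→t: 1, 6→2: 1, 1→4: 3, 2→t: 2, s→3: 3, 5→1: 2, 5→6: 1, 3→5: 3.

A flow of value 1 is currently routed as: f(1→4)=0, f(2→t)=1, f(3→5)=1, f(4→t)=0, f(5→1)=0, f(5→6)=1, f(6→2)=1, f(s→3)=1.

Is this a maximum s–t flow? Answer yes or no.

No

Residual path s→3→5→1→4→t has bottleneck 1 > 0.
Pushing 1 along it raises the flow to 2, so the given flow is not maximum.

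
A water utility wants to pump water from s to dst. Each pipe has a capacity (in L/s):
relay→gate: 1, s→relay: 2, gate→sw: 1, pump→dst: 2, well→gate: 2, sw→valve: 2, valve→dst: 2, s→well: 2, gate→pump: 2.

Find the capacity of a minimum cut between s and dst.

3

Max flow = 3 (via 2 augmenting paths).
In the residual at optimum, the set reachable from s is {relay, s}.
Cut edges: s→well (cap 2), relay→gate (cap 1). Sum = 3.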